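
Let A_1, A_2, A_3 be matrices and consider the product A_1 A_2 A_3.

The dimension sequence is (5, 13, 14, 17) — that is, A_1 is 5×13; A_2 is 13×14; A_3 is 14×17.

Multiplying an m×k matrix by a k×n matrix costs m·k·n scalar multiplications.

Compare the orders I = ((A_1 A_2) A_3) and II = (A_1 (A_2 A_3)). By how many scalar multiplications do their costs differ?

2099

Order I = ((A_1 A_2) A_3): (A_1 A_2): 5×13 by 13×14 → 5×14, cost 5·13·14 = 910; ((A_1 A_2) A_3): 5×14 by 14×17 → 5×17, cost 5·14·17 = 1190; cumulative 2100. Total 2100.
Order II = (A_1 (A_2 A_3)): (A_2 A_3): 13×14 by 14×17 → 13×17, cost 13·14·17 = 3094; (A_1 (A_2 A_3)): 5×13 by 13×17 → 5×17, cost 5·13·17 = 1105; cumulative 4199. Total 4199.
Difference: |2100 − 4199| = 2099.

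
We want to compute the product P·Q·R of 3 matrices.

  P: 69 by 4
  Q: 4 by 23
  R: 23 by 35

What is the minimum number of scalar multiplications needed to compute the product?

Order (P·(Q·R)): (Q·R): 4×23 by 23×35 → 4×35, cost 4·23·35 = 3220; (P·(Q·R)): 69×4 by 4×35 → 69×35, cost 69·4·35 = 9660; cumulative 12880. Total 12880.
Order ((P·Q)·R): (P·Q): 69×4 by 4×23 → 69×23, cost 69·4·23 = 6348; ((P·Q)·R): 69×23 by 23×35 → 69×35, cost 69·23·35 = 55545; cumulative 61893. Total 61893.
Minimum: 12880.

12880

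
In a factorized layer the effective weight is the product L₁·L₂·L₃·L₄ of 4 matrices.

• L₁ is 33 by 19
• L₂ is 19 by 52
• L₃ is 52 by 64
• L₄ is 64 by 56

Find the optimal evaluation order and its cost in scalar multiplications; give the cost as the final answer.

Adjacent pairs: L₁L₂ = 33·19·52 = 32604; L₂L₃ = 19·52·64 = 63232; L₃L₄ = 52·64·56 = 186368.
Length 3: L₁..L₃: k=1: 0+63232+33·19·64=103360; k=2: 32604+0+33·52·64=142428 → min 103360 | L₂..L₄: k=2: 0+186368+19·52·56=241696; k=3: 63232+0+19·64·56=131328 → min 131328.
Length 4: L₁..L₄: k=1: 0+131328+33·19·56=166440; k=2: 32604+186368+33·52·56=315068; k=3: 103360+0+33·64·56=221632 → min 166440.
Optimal parenthesization: (L₁·((L₂·L₃)·L₄)) with cost 166440.

166440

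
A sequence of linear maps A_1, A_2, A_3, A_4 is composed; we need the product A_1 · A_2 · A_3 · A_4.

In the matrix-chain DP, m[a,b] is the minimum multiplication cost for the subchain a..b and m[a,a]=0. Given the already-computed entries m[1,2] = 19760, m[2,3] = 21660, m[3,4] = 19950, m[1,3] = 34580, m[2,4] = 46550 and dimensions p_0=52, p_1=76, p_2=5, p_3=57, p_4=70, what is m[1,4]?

m[1,4] = min over k∈[1,3] of m[1,k]+m[k+1,4]+p_{0}·p_k·p_{4}.
k=1: 0 + 46550 + 52·76·70 = 323190; k=2: 19760 + 19950 + 52·5·70 = 57910; k=3: 34580 + 0 + 52·57·70 = 242060.
Minimum: 57910 at k=2.

57910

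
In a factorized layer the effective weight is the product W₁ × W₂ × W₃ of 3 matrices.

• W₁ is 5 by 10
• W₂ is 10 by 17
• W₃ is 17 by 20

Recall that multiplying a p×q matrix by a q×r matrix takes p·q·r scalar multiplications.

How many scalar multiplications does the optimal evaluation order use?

2550

Order (W₁ × (W₂ × W₃)): (W₂ × W₃): 10×17 by 17×20 → 10×20, cost 10·17·20 = 3400; (W₁ × (W₂ × W₃)): 5×10 by 10×20 → 5×20, cost 5·10·20 = 1000; cumulative 4400. Total 4400.
Order ((W₁ × W₂) × W₃): (W₁ × W₂): 5×10 by 10×17 → 5×17, cost 5·10·17 = 850; ((W₁ × W₂) × W₃): 5×17 by 17×20 → 5×20, cost 5·17·20 = 1700; cumulative 2550. Total 2550.
Minimum: 2550.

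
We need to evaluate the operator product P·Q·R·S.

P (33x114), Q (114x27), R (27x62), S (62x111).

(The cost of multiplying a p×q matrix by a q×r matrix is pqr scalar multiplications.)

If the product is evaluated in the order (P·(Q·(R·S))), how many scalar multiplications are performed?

(R·S): 27×62 by 62×111 → 27×111, cost 27·62·111 = 185814
(Q·(R·S)): 114×27 by 27×111 → 114×111, cost 114·27·111 = 341658; cumulative 527472
(P·(Q·(R·S))): 33×114 by 114×111 → 33×111, cost 33·114·111 = 417582; cumulative 945054
Total: 945054 scalar multiplications.

945054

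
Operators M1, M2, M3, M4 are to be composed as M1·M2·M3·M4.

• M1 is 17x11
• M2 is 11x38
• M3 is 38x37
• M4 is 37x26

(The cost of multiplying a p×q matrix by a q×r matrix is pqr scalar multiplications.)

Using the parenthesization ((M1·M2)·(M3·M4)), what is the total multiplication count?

(M1·M2): 17×11 by 11×38 → 17×38, cost 17·11·38 = 7106
(M3·M4): 38×37 by 37×26 → 38×26, cost 38·37·26 = 36556
((M1·M2)·(M3·M4)): 17×38 by 38×26 → 17×26, cost 17·38·26 = 16796; cumulative 60458
Total: 60458 scalar multiplications.

60458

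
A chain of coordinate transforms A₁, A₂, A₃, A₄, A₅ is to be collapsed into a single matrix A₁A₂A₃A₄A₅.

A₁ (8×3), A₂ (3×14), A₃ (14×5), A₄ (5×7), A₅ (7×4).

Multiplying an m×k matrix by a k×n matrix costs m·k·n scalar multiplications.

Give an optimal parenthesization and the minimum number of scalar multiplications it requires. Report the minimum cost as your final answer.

Adjacent pairs: A₁A₂ = 8·3·14 = 336; A₂A₃ = 3·14·5 = 210; A₃A₄ = 14·5·7 = 490; A₄A₅ = 5·7·4 = 140.
Length 3: A₁..A₃: k=1: 0+210+8·3·5=330; k=2: 336+0+8·14·5=896 → min 330 | A₂..A₄: k=2: 0+490+3·14·7=784; k=3: 210+0+3·5·7=315 → min 315 | A₃..A₅: k=3: 0+140+14·5·4=420; k=4: 490+0+14·7·4=882 → min 420.
Length 4: A₁..A₄: k=1: 0+315+8·3·7=483; k=2: 336+490+8·14·7=1610; k=3: 330+0+8·5·7=610 → min 483 | A₂..A₅: k=2: 0+420+3·14·4=588; k=3: 210+140+3·5·4=410; k=4: 315+0+3·7·4=399 → min 399.
Length 5: A₁..A₅: k=1: 0+399+8·3·4=495; k=2: 336+420+8·14·4=1204; k=3: 330+140+8·5·4=630; k=4: 483+0+8·7·4=707 → min 495.
Optimal parenthesization: (A₁(((A₂A₃)A₄)A₅)) with cost 495.

495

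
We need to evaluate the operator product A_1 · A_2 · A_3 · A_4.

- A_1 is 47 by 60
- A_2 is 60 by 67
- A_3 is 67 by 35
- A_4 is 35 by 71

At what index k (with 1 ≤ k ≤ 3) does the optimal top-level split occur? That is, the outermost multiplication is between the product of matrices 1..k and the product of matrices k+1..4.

3

Adjacent pairs: A_1A_2 = 47·60·67 = 188940; A_2A_3 = 60·67·35 = 140700; A_3A_4 = 67·35·71 = 166495.
Length 3: A_1..A_3: k=1: 0+140700+47·60·35=239400; k=2: 188940+0+47·67·35=299155 → min 239400 | A_2..A_4: k=2: 0+166495+60·67·71=451915; k=3: 140700+0+60·35·71=289800 → min 289800.
Top-level splits: k=1: (A_1..A_1)·(A_2..A_4) → 0+289800+47·60·71 = 490020; k=2: (A_1..A_2)·(A_3..A_4) → 188940+166495+47·67·71 = 579014; k=3: (A_1..A_3)·(A_4..A_4) → 239400+0+47·35·71 = 356195.
Best split is after A_3, i.e. k = 3.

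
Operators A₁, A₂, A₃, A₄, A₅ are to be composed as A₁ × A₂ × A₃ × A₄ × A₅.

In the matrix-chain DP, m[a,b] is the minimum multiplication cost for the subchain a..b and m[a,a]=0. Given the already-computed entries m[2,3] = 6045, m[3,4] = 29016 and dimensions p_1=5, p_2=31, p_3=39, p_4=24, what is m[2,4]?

10725

m[2,4] = min over k∈[2,3] of m[2,k]+m[k+1,4]+p_{1}·p_k·p_{4}.
k=2: 0 + 29016 + 5·31·24 = 32736; k=3: 6045 + 0 + 5·39·24 = 10725.
Minimum: 10725 at k=3.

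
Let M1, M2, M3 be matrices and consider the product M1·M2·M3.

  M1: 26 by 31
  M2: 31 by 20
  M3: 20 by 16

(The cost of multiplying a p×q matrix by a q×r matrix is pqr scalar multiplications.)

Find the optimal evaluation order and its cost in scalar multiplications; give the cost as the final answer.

(M1·(M2·M3)): cost 22816.
((M1·M2)·M3): cost 24440.
Optimal: (M1·(M2·M3)) with cost 22816.

22816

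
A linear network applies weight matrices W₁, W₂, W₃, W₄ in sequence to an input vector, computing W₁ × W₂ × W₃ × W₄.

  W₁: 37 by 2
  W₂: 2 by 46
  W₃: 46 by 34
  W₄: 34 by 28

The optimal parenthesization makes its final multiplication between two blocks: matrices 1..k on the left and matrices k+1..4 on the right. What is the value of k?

1

Adjacent pairs: W₁W₂ = 37·2·46 = 3404; W₂W₃ = 2·46·34 = 3128; W₃W₄ = 46·34·28 = 43792.
Length 3: W₁..W₃: k=1: 0+3128+37·2·34=5644; k=2: 3404+0+37·46·34=61272 → min 5644 | W₂..W₄: k=2: 0+43792+2·46·28=46368; k=3: 3128+0+2·34·28=5032 → min 5032.
Top-level splits: k=1: (W₁..W₁)·(W₂..W₄) → 0+5032+37·2·28 = 7104; k=2: (W₁..W₂)·(W₃..W₄) → 3404+43792+37·46·28 = 94852; k=3: (W₁..W₃)·(W₄..W₄) → 5644+0+37·34·28 = 40868.
Best split is after W₁, i.e. k = 1.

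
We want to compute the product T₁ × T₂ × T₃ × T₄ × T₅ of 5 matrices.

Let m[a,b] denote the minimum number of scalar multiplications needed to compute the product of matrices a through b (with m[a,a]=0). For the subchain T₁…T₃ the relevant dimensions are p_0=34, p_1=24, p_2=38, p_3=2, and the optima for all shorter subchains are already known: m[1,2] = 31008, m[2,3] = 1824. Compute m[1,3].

m[1,3] = min over k∈[1,2] of m[1,k]+m[k+1,3]+p_{0}·p_k·p_{3}.
k=1: 0 + 1824 + 34·24·2 = 3456; k=2: 31008 + 0 + 34·38·2 = 33592.
Minimum: 3456 at k=1.

3456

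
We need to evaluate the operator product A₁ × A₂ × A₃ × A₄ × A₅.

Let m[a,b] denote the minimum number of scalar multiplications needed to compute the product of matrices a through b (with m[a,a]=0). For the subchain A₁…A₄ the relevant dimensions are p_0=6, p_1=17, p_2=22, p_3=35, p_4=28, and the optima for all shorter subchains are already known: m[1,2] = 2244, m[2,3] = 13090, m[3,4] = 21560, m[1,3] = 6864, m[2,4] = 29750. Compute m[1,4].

12744

m[1,4] = min over k∈[1,3] of m[1,k]+m[k+1,4]+p_{0}·p_k·p_{4}.
k=1: 0 + 29750 + 6·17·28 = 32606; k=2: 2244 + 21560 + 6·22·28 = 27500; k=3: 6864 + 0 + 6·35·28 = 12744.
Minimum: 12744 at k=3.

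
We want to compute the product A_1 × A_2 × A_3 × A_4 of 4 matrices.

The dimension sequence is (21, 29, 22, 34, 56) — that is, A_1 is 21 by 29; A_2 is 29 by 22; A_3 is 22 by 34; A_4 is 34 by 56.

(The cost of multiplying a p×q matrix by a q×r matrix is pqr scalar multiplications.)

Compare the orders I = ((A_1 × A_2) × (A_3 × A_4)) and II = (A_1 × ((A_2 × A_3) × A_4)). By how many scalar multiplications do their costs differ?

29854

Order I = ((A_1 × A_2) × (A_3 × A_4)): (A_1 × A_2): 21×29 by 29×22 → 21×22, cost 21·29·22 = 13398; (A_3 × A_4): 22×34 by 34×56 → 22×56, cost 22·34·56 = 41888; ((A_1 × A_2) × (A_3 × A_4)): 21×22 by 22×56 → 21×56, cost 21·22·56 = 25872; cumulative 81158. Total 81158.
Order II = (A_1 × ((A_2 × A_3) × A_4)): (A_2 × A_3): 29×22 by 22×34 → 29×34, cost 29·22·34 = 21692; ((A_2 × A_3) × A_4): 29×34 by 34×56 → 29×56, cost 29·34·56 = 55216; cumulative 76908; (A_1 × ((A_2 × A_3) × A_4)): 21×29 by 29×56 → 21×56, cost 21·29·56 = 34104; cumulative 111012. Total 111012.
Difference: |81158 − 111012| = 29854.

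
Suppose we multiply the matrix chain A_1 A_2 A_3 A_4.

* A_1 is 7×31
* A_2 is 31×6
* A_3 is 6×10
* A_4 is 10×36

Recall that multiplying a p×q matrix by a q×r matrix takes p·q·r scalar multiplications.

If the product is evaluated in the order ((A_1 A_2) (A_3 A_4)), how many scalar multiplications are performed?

4974

(A_1 A_2): 7×31 by 31×6 → 7×6, cost 7·31·6 = 1302
(A_3 A_4): 6×10 by 10×36 → 6×36, cost 6·10·36 = 2160
((A_1 A_2) (A_3 A_4)): 7×6 by 6×36 → 7×36, cost 7·6·36 = 1512; cumulative 4974
Total: 4974 scalar multiplications.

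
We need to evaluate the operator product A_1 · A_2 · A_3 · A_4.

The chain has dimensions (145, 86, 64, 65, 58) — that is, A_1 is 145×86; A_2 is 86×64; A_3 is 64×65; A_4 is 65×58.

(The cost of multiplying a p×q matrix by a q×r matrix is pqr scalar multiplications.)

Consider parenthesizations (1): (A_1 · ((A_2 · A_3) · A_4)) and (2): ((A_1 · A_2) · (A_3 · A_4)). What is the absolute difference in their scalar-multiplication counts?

Order (1) = (A_1 · ((A_2 · A_3) · A_4)): (A_2 · A_3): 86×64 by 64×65 → 86×65, cost 86·64·65 = 357760; ((A_2 · A_3) · A_4): 86×65 by 65×58 → 86×58, cost 86·65·58 = 324220; cumulative 681980; (A_1 · ((A_2 · A_3) · A_4)): 145×86 by 86×58 → 145×58, cost 145·86·58 = 723260; cumulative 1405240. Total 1405240.
Order (2) = ((A_1 · A_2) · (A_3 · A_4)): (A_1 · A_2): 145×86 by 86×64 → 145×64, cost 145·86·64 = 798080; (A_3 · A_4): 64×65 by 65×58 → 64×58, cost 64·65·58 = 241280; ((A_1 · A_2) · (A_3 · A_4)): 145×64 by 64×58 → 145×58, cost 145·64·58 = 538240; cumulative 1577600. Total 1577600.
Difference: |1405240 − 1577600| = 172360.

172360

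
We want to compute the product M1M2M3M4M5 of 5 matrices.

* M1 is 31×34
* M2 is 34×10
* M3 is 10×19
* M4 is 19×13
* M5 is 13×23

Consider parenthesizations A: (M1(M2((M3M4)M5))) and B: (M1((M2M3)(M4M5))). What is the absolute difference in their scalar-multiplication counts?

13719

Order A = (M1(M2((M3M4)M5))): (M3M4): 10×19 by 19×13 → 10×13, cost 10·19·13 = 2470; ((M3M4)M5): 10×13 by 13×23 → 10×23, cost 10·13·23 = 2990; cumulative 5460; (M2((M3M4)M5)): 34×10 by 10×23 → 34×23, cost 34·10·23 = 7820; cumulative 13280; (M1(M2((M3M4)M5))): 31×34 by 34×23 → 31×23, cost 31·34·23 = 24242; cumulative 37522. Total 37522.
Order B = (M1((M2M3)(M4M5))): (M2M3): 34×10 by 10×19 → 34×19, cost 34·10·19 = 6460; (M4M5): 19×13 by 13×23 → 19×23, cost 19·13·23 = 5681; ((M2M3)(M4M5)): 34×19 by 19×23 → 34×23, cost 34·19·23 = 14858; cumulative 26999; (M1((M2M3)(M4M5))): 31×34 by 34×23 → 31×23, cost 31·34·23 = 24242; cumulative 51241. Total 51241.
Difference: |37522 − 51241| = 13719.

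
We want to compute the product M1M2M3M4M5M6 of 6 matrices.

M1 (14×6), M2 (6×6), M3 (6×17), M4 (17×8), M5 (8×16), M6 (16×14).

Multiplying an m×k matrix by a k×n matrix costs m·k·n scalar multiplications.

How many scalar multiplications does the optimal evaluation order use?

4392

Adjacent pairs: M1M2 = 14·6·6 = 504; M2M3 = 6·6·17 = 612; M3M4 = 6·17·8 = 816; M4M5 = 17·8·16 = 2176; M5M6 = 8·16·14 = 1792.
Length 3: M1..M3: k=1: 0+612+14·6·17=2040; k=2: 504+0+14·6·17=1932 → min 1932 | M2..M4: k=2: 0+816+6·6·8=1104; k=3: 612+0+6·17·8=1428 → min 1104 | M3..M5: k=3: 0+2176+6·17·16=3808; k=4: 816+0+6·8·16=1584 → min 1584 | M4..M6: k=4: 0+1792+17·8·14=3696; k=5: 2176+0+17·16·14=5984 → min 3696.
Length 4: M1..M4: k=1: 0+1104+14·6·8=1776; k=2: 504+816+14·6·8=1992; k=3: 1932+0+14·17·8=3836 → min 1776 | M2..M5: k=2: 0+1584+6·6·16=2160; k=3: 612+2176+6·17·16=4420; k=4: 1104+0+6·8·16=1872 → min 1872 | M3..M6: k=3: 0+3696+6·17·14=5124; k=4: 816+1792+6·8·14=3280; k=5: 1584+0+6·16·14=2928 → min 2928.
Length 5: M1..M5: k=1: 0+1872+14·6·16=3216; k=2: 504+1584+14·6·16=3432; k=3: 1932+2176+14·17·16=7916; k=4: 1776+0+14·8·16=3568 → min 3216 | M2..M6: k=2: 0+2928+6·6·14=3432; k=3: 612+3696+6·17·14=5736; k=4: 1104+1792+6·8·14=3568; k=5: 1872+0+6·16·14=3216 → min 3216.
Length 6: M1..M6: k=1: 0+3216+14·6·14=4392; k=2: 504+2928+14·6·14=4608; k=3: 1932+3696+14·17·14=8960; k=4: 1776+1792+14·8·14=5136; k=5: 3216+0+14·16·14=6352 → min 4392.
Optimal order: (M1(((M2(M3M4))M5)M6)) with cost 4392.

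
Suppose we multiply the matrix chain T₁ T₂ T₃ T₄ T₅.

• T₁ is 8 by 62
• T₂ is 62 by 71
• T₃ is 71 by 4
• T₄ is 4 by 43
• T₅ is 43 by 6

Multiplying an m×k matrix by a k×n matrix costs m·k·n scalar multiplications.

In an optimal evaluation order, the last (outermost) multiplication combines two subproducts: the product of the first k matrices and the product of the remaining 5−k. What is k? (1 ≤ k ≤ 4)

3

Adjacent pairs: T₁T₂ = 8·62·71 = 35216; T₂T₃ = 62·71·4 = 17608; T₃T₄ = 71·4·43 = 12212; T₄T₅ = 4·43·6 = 1032.
Length 3: T₁..T₃: k=1: 0+17608+8·62·4=19592; k=2: 35216+0+8·71·4=37488 → min 19592 | T₂..T₄: k=2: 0+12212+62·71·43=201498; k=3: 17608+0+62·4·43=28272 → min 28272 | T₃..T₅: k=3: 0+1032+71·4·6=2736; k=4: 12212+0+71·43·6=30530 → min 2736.
Length 4: T₁..T₄: k=1: 0+28272+8·62·43=49600; k=2: 35216+12212+8·71·43=71852; k=3: 19592+0+8·4·43=20968 → min 20968 | T₂..T₅: k=2: 0+2736+62·71·6=29148; k=3: 17608+1032+62·4·6=20128; k=4: 28272+0+62·43·6=44268 → min 20128.
Top-level splits: k=1: (T₁..T₁)·(T₂..T₅) → 0+20128+8·62·6 = 23104; k=2: (T₁..T₂)·(T₃..T₅) → 35216+2736+8·71·6 = 41360; k=3: (T₁..T₃)·(T₄..T₅) → 19592+1032+8·4·6 = 20816; k=4: (T₁..T₄)·(T₅..T₅) → 20968+0+8·43·6 = 23032.
Best split is after T₃, i.e. k = 3.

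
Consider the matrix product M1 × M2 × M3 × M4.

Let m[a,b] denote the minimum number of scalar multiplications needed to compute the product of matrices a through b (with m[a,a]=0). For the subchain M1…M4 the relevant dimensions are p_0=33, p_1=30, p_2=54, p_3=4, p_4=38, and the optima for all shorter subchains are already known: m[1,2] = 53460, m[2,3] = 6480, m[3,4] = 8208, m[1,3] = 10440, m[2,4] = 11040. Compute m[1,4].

m[1,4] = min over k∈[1,3] of m[1,k]+m[k+1,4]+p_{0}·p_k·p_{4}.
k=1: 0 + 11040 + 33·30·38 = 48660; k=2: 53460 + 8208 + 33·54·38 = 129384; k=3: 10440 + 0 + 33·4·38 = 15456.
Minimum: 15456 at k=3.

15456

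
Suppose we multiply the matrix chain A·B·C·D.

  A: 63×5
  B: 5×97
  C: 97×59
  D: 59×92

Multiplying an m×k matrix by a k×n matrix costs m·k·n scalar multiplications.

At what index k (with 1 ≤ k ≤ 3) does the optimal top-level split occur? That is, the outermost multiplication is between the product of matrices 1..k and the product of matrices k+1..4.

1

Adjacent pairs: AB = 63·5·97 = 30555; BC = 5·97·59 = 28615; CD = 97·59·92 = 526516.
Length 3: A..C: k=1: 0+28615+63·5·59=47200; k=2: 30555+0+63·97·59=391104 → min 47200 | B..D: k=2: 0+526516+5·97·92=571136; k=3: 28615+0+5·59·92=55755 → min 55755.
Top-level splits: k=1: (A..A)·(B..D) → 0+55755+63·5·92 = 84735; k=2: (A..B)·(C..D) → 30555+526516+63·97·92 = 1119283; k=3: (A..C)·(D..D) → 47200+0+63·59·92 = 389164.
Best split is after A, i.e. k = 1.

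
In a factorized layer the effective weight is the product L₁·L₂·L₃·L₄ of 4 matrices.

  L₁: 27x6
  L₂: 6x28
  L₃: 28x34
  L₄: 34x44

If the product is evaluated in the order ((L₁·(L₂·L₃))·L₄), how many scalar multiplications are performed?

(L₂·L₃): 6×28 by 28×34 → 6×34, cost 6·28·34 = 5712
(L₁·(L₂·L₃)): 27×6 by 6×34 → 27×34, cost 27·6·34 = 5508; cumulative 11220
((L₁·(L₂·L₃))·L₄): 27×34 by 34×44 → 27×44, cost 27·34·44 = 40392; cumulative 51612
Total: 51612 scalar multiplications.

51612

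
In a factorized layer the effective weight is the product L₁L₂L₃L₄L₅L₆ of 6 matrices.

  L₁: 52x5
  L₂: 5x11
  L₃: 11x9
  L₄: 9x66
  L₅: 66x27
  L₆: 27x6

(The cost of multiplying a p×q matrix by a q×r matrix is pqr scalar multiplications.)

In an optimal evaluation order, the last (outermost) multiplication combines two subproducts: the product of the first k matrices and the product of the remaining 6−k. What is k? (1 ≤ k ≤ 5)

Adjacent pairs: L₁L₂ = 52·5·11 = 2860; L₂L₃ = 5·11·9 = 495; L₃L₄ = 11·9·66 = 6534; L₄L₅ = 9·66·27 = 16038; L₅L₆ = 66·27·6 = 10692.
Length 3: L₁..L₃: k=1: 0+495+52·5·9=2835; k=2: 2860+0+52·11·9=8008 → min 2835 | L₂..L₄: k=2: 0+6534+5·11·66=10164; k=3: 495+0+5·9·66=3465 → min 3465 | L₃..L₅: k=3: 0+16038+11·9·27=18711; k=4: 6534+0+11·66·27=26136 → min 18711 | L₄..L₆: k=4: 0+10692+9·66·6=14256; k=5: 16038+0+9·27·6=17496 → min 14256.
Length 4: L₁..L₄: k=1: 0+3465+52·5·66=20625; k=2: 2860+6534+52·11·66=47146; k=3: 2835+0+52·9·66=33723 → min 20625 | L₂..L₅: k=2: 0+18711+5·11·27=20196; k=3: 495+16038+5·9·27=17748; k=4: 3465+0+5·66·27=12375 → min 12375 | L₃..L₆: k=3: 0+14256+11·9·6=14850; k=4: 6534+10692+11·66·6=21582; k=5: 18711+0+11·27·6=20493 → min 14850.
Length 5: L₁..L₅: k=1: 0+12375+52·5·27=19395; k=2: 2860+18711+52·11·27=37015; k=3: 2835+16038+52·9·27=31509; k=4: 20625+0+52·66·27=113289 → min 19395 | L₂..L₆: k=2: 0+14850+5·11·6=15180; k=3: 495+14256+5·9·6=15021; k=4: 3465+10692+5·66·6=16137; k=5: 12375+0+5·27·6=13185 → min 13185.
Top-level splits: k=1: (L₁..L₁)·(L₂..L₆) → 0+13185+52·5·6 = 14745; k=2: (L₁..L₂)·(L₃..L₆) → 2860+14850+52·11·6 = 21142; k=3: (L₁..L₃)·(L₄..L₆) → 2835+14256+52·9·6 = 19899; k=4: (L₁..L₄)·(L₅..L₆) → 20625+10692+52·66·6 = 51909; k=5: (L₁..L₅)·(L₆..L₆) → 19395+0+52·27·6 = 27819.
Best split is after L₁, i.e. k = 1.

1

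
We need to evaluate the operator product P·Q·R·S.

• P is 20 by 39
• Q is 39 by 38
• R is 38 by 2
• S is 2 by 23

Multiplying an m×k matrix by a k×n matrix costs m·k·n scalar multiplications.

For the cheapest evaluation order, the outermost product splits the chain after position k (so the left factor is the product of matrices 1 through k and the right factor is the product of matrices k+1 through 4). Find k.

3

Adjacent pairs: PQ = 20·39·38 = 29640; QR = 39·38·2 = 2964; RS = 38·2·23 = 1748.
Length 3: P..R: k=1: 0+2964+20·39·2=4524; k=2: 29640+0+20·38·2=31160 → min 4524 | Q..S: k=2: 0+1748+39·38·23=35834; k=3: 2964+0+39·2·23=4758 → min 4758.
Top-level splits: k=1: (P..P)·(Q..S) → 0+4758+20·39·23 = 22698; k=2: (P..Q)·(R..S) → 29640+1748+20·38·23 = 48868; k=3: (P..R)·(S..S) → 4524+0+20·2·23 = 5444.
Best split is after R, i.e. k = 3.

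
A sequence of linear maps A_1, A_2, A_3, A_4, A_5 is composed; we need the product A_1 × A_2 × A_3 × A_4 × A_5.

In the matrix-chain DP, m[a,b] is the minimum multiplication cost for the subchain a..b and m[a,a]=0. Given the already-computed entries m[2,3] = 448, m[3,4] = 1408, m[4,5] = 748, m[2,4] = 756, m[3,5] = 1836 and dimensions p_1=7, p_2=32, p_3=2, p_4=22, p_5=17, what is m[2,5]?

1434

m[2,5] = min over k∈[2,4] of m[2,k]+m[k+1,5]+p_{1}·p_k·p_{5}.
k=2: 0 + 1836 + 7·32·17 = 5644; k=3: 448 + 748 + 7·2·17 = 1434; k=4: 756 + 0 + 7·22·17 = 3374.
Minimum: 1434 at k=3.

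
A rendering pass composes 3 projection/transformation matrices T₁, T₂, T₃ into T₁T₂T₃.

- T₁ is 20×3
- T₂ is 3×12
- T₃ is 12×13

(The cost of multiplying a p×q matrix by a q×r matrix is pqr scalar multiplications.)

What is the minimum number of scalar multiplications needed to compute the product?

1248

Order (T₁(T₂T₃)): (T₂T₃): 3×12 by 12×13 → 3×13, cost 3·12·13 = 468; (T₁(T₂T₃)): 20×3 by 3×13 → 20×13, cost 20·3·13 = 780; cumulative 1248. Total 1248.
Order ((T₁T₂)T₃): (T₁T₂): 20×3 by 3×12 → 20×12, cost 20·3·12 = 720; ((T₁T₂)T₃): 20×12 by 12×13 → 20×13, cost 20·12·13 = 3120; cumulative 3840. Total 3840.
Minimum: 1248.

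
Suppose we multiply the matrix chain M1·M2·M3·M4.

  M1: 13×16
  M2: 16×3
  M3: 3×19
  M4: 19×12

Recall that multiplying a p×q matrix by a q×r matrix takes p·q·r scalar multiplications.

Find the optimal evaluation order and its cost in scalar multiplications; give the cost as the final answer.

1776

Adjacent pairs: M1M2 = 13·16·3 = 624; M2M3 = 16·3·19 = 912; M3M4 = 3·19·12 = 684.
Length 3: M1..M3: k=1: 0+912+13·16·19=4864; k=2: 624+0+13·3·19=1365 → min 1365 | M2..M4: k=2: 0+684+16·3·12=1260; k=3: 912+0+16·19·12=4560 → min 1260.
Length 4: M1..M4: k=1: 0+1260+13·16·12=3756; k=2: 624+684+13·3·12=1776; k=3: 1365+0+13·19·12=4329 → min 1776.
Optimal parenthesization: ((M1·M2)·(M3·M4)) with cost 1776.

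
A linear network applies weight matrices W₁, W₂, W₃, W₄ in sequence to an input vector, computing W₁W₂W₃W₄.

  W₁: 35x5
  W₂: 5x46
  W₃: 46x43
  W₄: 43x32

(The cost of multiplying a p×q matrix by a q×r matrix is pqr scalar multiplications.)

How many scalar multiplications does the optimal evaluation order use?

22370

Adjacent pairs: W₁W₂ = 35·5·46 = 8050; W₂W₃ = 5·46·43 = 9890; W₃W₄ = 46·43·32 = 63296.
Length 3: W₁..W₃: k=1: 0+9890+35·5·43=17415; k=2: 8050+0+35·46·43=77280 → min 17415 | W₂..W₄: k=2: 0+63296+5·46·32=70656; k=3: 9890+0+5·43·32=16770 → min 16770.
Length 4: W₁..W₄: k=1: 0+16770+35·5·32=22370; k=2: 8050+63296+35·46·32=122866; k=3: 17415+0+35·43·32=65575 → min 22370.
Optimal order: (W₁((W₂W₃)W₄)) with cost 22370.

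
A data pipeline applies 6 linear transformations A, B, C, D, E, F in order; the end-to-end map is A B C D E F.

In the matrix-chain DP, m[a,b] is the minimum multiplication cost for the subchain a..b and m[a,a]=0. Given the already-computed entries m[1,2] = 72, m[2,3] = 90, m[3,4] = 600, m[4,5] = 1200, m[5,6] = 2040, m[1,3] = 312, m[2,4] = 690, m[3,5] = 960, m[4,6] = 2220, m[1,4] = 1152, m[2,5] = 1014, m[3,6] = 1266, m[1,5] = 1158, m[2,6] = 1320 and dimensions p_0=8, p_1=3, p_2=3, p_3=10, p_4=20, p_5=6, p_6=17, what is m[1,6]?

1728

m[1,6] = min over k∈[1,5] of m[1,k]+m[k+1,6]+p_{0}·p_k·p_{6}.
k=1: 0 + 1320 + 8·3·17 = 1728; k=2: 72 + 1266 + 8·3·17 = 1746; k=3: 312 + 2220 + 8·10·17 = 3892; k=4: 1152 + 2040 + 8·20·17 = 5912; k=5: 1158 + 0 + 8·6·17 = 1974.
Minimum: 1728 at k=1.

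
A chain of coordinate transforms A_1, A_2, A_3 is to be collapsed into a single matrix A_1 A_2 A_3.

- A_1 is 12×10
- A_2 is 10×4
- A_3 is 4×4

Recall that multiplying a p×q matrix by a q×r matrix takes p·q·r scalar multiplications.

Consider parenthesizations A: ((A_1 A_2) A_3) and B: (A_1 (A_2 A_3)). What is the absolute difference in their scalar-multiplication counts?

32

Order A = ((A_1 A_2) A_3): (A_1 A_2): 12×10 by 10×4 → 12×4, cost 12·10·4 = 480; ((A_1 A_2) A_3): 12×4 by 4×4 → 12×4, cost 12·4·4 = 192; cumulative 672. Total 672.
Order B = (A_1 (A_2 A_3)): (A_2 A_3): 10×4 by 4×4 → 10×4, cost 10·4·4 = 160; (A_1 (A_2 A_3)): 12×10 by 10×4 → 12×4, cost 12·10·4 = 480; cumulative 640. Total 640.
Difference: |672 − 640| = 32.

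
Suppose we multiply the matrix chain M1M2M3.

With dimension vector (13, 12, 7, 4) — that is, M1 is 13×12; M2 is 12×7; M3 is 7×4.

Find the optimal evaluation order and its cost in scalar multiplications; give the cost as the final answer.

(M1(M2M3)): cost 960.
((M1M2)M3): cost 1456.
Optimal: (M1(M2M3)) with cost 960.

960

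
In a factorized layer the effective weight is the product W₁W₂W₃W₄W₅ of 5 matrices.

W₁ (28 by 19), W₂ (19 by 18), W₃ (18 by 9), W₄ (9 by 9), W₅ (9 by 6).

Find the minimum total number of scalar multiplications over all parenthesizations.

Adjacent pairs: W₁W₂ = 28·19·18 = 9576; W₂W₃ = 19·18·9 = 3078; W₃W₄ = 18·9·9 = 1458; W₄W₅ = 9·9·6 = 486.
Length 3: W₁..W₃: k=1: 0+3078+28·19·9=7866; k=2: 9576+0+28·18·9=14112 → min 7866 | W₂..W₄: k=2: 0+1458+19·18·9=4536; k=3: 3078+0+19·9·9=4617 → min 4536 | W₃..W₅: k=3: 0+486+18·9·6=1458; k=4: 1458+0+18·9·6=2430 → min 1458.
Length 4: W₁..W₄: k=1: 0+4536+28·19·9=9324; k=2: 9576+1458+28·18·9=15570; k=3: 7866+0+28·9·9=10134 → min 9324 | W₂..W₅: k=2: 0+1458+19·18·6=3510; k=3: 3078+486+19·9·6=4590; k=4: 4536+0+19·9·6=5562 → min 3510.
Length 5: W₁..W₅: k=1: 0+3510+28·19·6=6702; k=2: 9576+1458+28·18·6=14058; k=3: 7866+486+28·9·6=9864; k=4: 9324+0+28·9·6=10836 → min 6702.
Optimal order: (W₁(W₂(W₃(W₄W₅)))) with cost 6702.

6702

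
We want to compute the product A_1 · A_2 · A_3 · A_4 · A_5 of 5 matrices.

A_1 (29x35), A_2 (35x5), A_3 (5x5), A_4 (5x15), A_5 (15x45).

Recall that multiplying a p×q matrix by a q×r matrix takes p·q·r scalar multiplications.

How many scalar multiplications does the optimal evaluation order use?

15350

Adjacent pairs: A_1A_2 = 29·35·5 = 5075; A_2A_3 = 35·5·5 = 875; A_3A_4 = 5·5·15 = 375; A_4A_5 = 5·15·45 = 3375.
Length 3: A_1..A_3: k=1: 0+875+29·35·5=5950; k=2: 5075+0+29·5·5=5800 → min 5800 | A_2..A_4: k=2: 0+375+35·5·15=3000; k=3: 875+0+35·5·15=3500 → min 3000 | A_3..A_5: k=3: 0+3375+5·5·45=4500; k=4: 375+0+5·15·45=3750 → min 3750.
Length 4: A_1..A_4: k=1: 0+3000+29·35·15=18225; k=2: 5075+375+29·5·15=7625; k=3: 5800+0+29·5·15=7975 → min 7625 | A_2..A_5: k=2: 0+3750+35·5·45=11625; k=3: 875+3375+35·5·45=12125; k=4: 3000+0+35·15·45=26625 → min 11625.
Length 5: A_1..A_5: k=1: 0+11625+29·35·45=57300; k=2: 5075+3750+29·5·45=15350; k=3: 5800+3375+29·5·45=15700; k=4: 7625+0+29·15·45=27200 → min 15350.
Optimal order: ((A_1 · A_2) · ((A_3 · A_4) · A_5)) with cost 15350.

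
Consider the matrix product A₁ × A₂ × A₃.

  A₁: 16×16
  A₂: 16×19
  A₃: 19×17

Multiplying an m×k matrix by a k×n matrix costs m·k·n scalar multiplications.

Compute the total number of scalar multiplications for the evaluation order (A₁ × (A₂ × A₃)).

9520

(A₂ × A₃): 16×19 by 19×17 → 16×17, cost 16·19·17 = 5168
(A₁ × (A₂ × A₃)): 16×16 by 16×17 → 16×17, cost 16·16·17 = 4352; cumulative 9520
Total: 9520 scalar multiplications.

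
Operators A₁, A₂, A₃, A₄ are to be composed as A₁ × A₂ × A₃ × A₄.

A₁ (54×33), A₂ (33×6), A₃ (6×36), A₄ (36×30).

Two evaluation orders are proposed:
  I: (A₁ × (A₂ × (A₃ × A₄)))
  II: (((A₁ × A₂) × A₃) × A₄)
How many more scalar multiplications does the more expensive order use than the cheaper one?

14796

Order I = (A₁ × (A₂ × (A₃ × A₄))): (A₃ × A₄): 6×36 by 36×30 → 6×30, cost 6·36·30 = 6480; (A₂ × (A₃ × A₄)): 33×6 by 6×30 → 33×30, cost 33·6·30 = 5940; cumulative 12420; (A₁ × (A₂ × (A₃ × A₄))): 54×33 by 33×30 → 54×30, cost 54·33·30 = 53460; cumulative 65880. Total 65880.
Order II = (((A₁ × A₂) × A₃) × A₄): (A₁ × A₂): 54×33 by 33×6 → 54×6, cost 54·33·6 = 10692; ((A₁ × A₂) × A₃): 54×6 by 6×36 → 54×36, cost 54·6·36 = 11664; cumulative 22356; (((A₁ × A₂) × A₃) × A₄): 54×36 by 36×30 → 54×30, cost 54·36·30 = 58320; cumulative 80676. Total 80676.
Difference: |65880 − 80676| = 14796.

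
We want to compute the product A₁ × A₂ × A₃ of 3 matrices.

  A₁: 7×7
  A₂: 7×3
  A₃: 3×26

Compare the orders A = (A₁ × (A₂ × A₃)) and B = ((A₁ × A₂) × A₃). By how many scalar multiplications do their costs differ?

Order A = (A₁ × (A₂ × A₃)): (A₂ × A₃): 7×3 by 3×26 → 7×26, cost 7·3·26 = 546; (A₁ × (A₂ × A₃)): 7×7 by 7×26 → 7×26, cost 7·7·26 = 1274; cumulative 1820. Total 1820.
Order B = ((A₁ × A₂) × A₃): (A₁ × A₂): 7×7 by 7×3 → 7×3, cost 7·7·3 = 147; ((A₁ × A₂) × A₃): 7×3 by 3×26 → 7×26, cost 7·3·26 = 546; cumulative 693. Total 693.
Difference: |1820 − 693| = 1127.

1127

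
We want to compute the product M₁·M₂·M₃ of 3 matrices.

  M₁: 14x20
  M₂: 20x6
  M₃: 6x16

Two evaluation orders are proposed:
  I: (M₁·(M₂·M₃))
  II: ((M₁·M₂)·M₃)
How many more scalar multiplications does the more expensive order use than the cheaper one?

3376

Order I = (M₁·(M₂·M₃)): (M₂·M₃): 20×6 by 6×16 → 20×16, cost 20·6·16 = 1920; (M₁·(M₂·M₃)): 14×20 by 20×16 → 14×16, cost 14·20·16 = 4480; cumulative 6400. Total 6400.
Order II = ((M₁·M₂)·M₃): (M₁·M₂): 14×20 by 20×6 → 14×6, cost 14·20·6 = 1680; ((M₁·M₂)·M₃): 14×6 by 6×16 → 14×16, cost 14·6·16 = 1344; cumulative 3024. Total 3024.
Difference: |6400 − 3024| = 3376.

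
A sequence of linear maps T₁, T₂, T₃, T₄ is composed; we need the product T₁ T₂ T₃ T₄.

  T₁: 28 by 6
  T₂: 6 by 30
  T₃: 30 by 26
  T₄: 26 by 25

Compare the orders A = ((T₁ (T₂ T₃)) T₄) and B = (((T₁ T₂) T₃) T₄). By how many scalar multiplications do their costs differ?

Order A = ((T₁ (T₂ T₃)) T₄): (T₂ T₃): 6×30 by 30×26 → 6×26, cost 6·30·26 = 4680; (T₁ (T₂ T₃)): 28×6 by 6×26 → 28×26, cost 28·6·26 = 4368; cumulative 9048; ((T₁ (T₂ T₃)) T₄): 28×26 by 26×25 → 28×25, cost 28·26·25 = 18200; cumulative 27248. Total 27248.
Order B = (((T₁ T₂) T₃) T₄): (T₁ T₂): 28×6 by 6×30 → 28×30, cost 28·6·30 = 5040; ((T₁ T₂) T₃): 28×30 by 30×26 → 28×26, cost 28·30·26 = 21840; cumulative 26880; (((T₁ T₂) T₃) T₄): 28×26 by 26×25 → 28×25, cost 28·26·25 = 18200; cumulative 45080. Total 45080.
Difference: |27248 − 45080| = 17832.

17832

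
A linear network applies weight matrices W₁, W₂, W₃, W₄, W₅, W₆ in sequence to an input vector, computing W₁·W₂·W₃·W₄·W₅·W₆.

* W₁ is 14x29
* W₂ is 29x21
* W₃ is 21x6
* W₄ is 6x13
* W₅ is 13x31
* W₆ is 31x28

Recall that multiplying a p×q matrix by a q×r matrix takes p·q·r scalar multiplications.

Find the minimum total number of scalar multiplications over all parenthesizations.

16068

Adjacent pairs: W₁W₂ = 14·29·21 = 8526; W₂W₃ = 29·21·6 = 3654; W₃W₄ = 21·6·13 = 1638; W₄W₅ = 6·13·31 = 2418; W₅W₆ = 13·31·28 = 11284.
Length 3: W₁..W₃: k=1: 0+3654+14·29·6=6090; k=2: 8526+0+14·21·6=10290 → min 6090 | W₂..W₄: k=2: 0+1638+29·21·13=9555; k=3: 3654+0+29·6·13=5916 → min 5916 | W₃..W₅: k=3: 0+2418+21·6·31=6324; k=4: 1638+0+21·13·31=10101 → min 6324 | W₄..W₆: k=4: 0+11284+6·13·28=13468; k=5: 2418+0+6·31·28=7626 → min 7626.
Length 4: W₁..W₄: k=1: 0+5916+14·29·13=11194; k=2: 8526+1638+14·21·13=13986; k=3: 6090+0+14·6·13=7182 → min 7182 | W₂..W₅: k=2: 0+6324+29·21·31=25203; k=3: 3654+2418+29·6·31=11466; k=4: 5916+0+29·13·31=17603 → min 11466 | W₃..W₆: k=3: 0+7626+21·6·28=11154; k=4: 1638+11284+21·13·28=20566; k=5: 6324+0+21·31·28=24552 → min 11154.
Length 5: W₁..W₅: k=1: 0+11466+14·29·31=24052; k=2: 8526+6324+14·21·31=23964; k=3: 6090+2418+14·6·31=11112; k=4: 7182+0+14·13·31=12824 → min 11112 | W₂..W₆: k=2: 0+11154+29·21·28=28206; k=3: 3654+7626+29·6·28=16152; k=4: 5916+11284+29·13·28=27756; k=5: 11466+0+29·31·28=36638 → min 16152.
Length 6: W₁..W₆: k=1: 0+16152+14·29·28=27520; k=2: 8526+11154+14·21·28=27912; k=3: 6090+7626+14·6·28=16068; k=4: 7182+11284+14·13·28=23562; k=5: 11112+0+14·31·28=23264 → min 16068.
Optimal order: ((W₁·(W₂·W₃))·((W₄·W₅)·W₆)) with cost 16068.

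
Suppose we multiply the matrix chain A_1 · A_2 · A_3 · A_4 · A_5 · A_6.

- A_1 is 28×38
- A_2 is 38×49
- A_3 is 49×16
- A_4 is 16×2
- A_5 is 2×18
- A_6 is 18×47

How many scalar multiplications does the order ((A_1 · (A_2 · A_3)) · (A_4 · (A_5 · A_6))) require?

(A_2 · A_3): 38×49 by 49×16 → 38×16, cost 38·49·16 = 29792
(A_1 · (A_2 · A_3)): 28×38 by 38×16 → 28×16, cost 28·38·16 = 17024; cumulative 46816
(A_5 · A_6): 2×18 by 18×47 → 2×47, cost 2·18·47 = 1692
(A_4 · (A_5 · A_6)): 16×2 by 2×47 → 16×47, cost 16·2·47 = 1504; cumulative 3196
((A_1 · (A_2 · A_3)) · (A_4 · (A_5 · A_6))): 28×16 by 16×47 → 28×47, cost 28·16·47 = 21056; cumulative 71068
Total: 71068 scalar multiplications.

71068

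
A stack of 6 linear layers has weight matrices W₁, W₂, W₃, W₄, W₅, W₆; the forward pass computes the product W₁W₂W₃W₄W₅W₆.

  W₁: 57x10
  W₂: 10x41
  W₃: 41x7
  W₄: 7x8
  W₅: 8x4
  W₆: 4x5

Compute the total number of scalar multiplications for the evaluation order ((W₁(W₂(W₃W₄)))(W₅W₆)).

12576

(W₃W₄): 41×7 by 7×8 → 41×8, cost 41·7·8 = 2296
(W₂(W₃W₄)): 10×41 by 41×8 → 10×8, cost 10·41·8 = 3280; cumulative 5576
(W₁(W₂(W₃W₄))): 57×10 by 10×8 → 57×8, cost 57·10·8 = 4560; cumulative 10136
(W₅W₆): 8×4 by 4×5 → 8×5, cost 8·4·5 = 160
((W₁(W₂(W₃W₄)))(W₅W₆)): 57×8 by 8×5 → 57×5, cost 57·8·5 = 2280; cumulative 12576
Total: 12576 scalar multiplications.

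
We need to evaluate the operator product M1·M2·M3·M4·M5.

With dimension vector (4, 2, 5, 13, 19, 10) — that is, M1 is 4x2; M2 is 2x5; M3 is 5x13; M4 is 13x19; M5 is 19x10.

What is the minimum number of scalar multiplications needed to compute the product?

1084

Adjacent pairs: M1M2 = 4·2·5 = 40; M2M3 = 2·5·13 = 130; M3M4 = 5·13·19 = 1235; M4M5 = 13·19·10 = 2470.
Length 3: M1..M3: k=1: 0+130+4·2·13=234; k=2: 40+0+4·5·13=300 → min 234 | M2..M4: k=2: 0+1235+2·5·19=1425; k=3: 130+0+2·13·19=624 → min 624 | M3..M5: k=3: 0+2470+5·13·10=3120; k=4: 1235+0+5·19·10=2185 → min 2185.
Length 4: M1..M4: k=1: 0+624+4·2·19=776; k=2: 40+1235+4·5·19=1655; k=3: 234+0+4·13·19=1222 → min 776 | M2..M5: k=2: 0+2185+2·5·10=2285; k=3: 130+2470+2·13·10=2860; k=4: 624+0+2·19·10=1004 → min 1004.
Length 5: M1..M5: k=1: 0+1004+4·2·10=1084; k=2: 40+2185+4·5·10=2425; k=3: 234+2470+4·13·10=3224; k=4: 776+0+4·19·10=1536 → min 1084.
Optimal order: (M1·(((M2·M3)·M4)·M5)) with cost 1084.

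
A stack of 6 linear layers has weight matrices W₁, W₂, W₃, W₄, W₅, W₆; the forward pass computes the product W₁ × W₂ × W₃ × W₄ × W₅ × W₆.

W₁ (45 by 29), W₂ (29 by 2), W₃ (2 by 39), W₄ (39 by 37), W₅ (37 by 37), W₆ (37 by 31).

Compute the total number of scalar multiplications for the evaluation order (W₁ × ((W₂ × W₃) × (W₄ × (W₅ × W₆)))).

164950

(W₂ × W₃): 29×2 by 2×39 → 29×39, cost 29·2·39 = 2262
(W₅ × W₆): 37×37 by 37×31 → 37×31, cost 37·37·31 = 42439
(W₄ × (W₅ × W₆)): 39×37 by 37×31 → 39×31, cost 39·37·31 = 44733; cumulative 87172
((W₂ × W₃) × (W₄ × (W₅ × W₆))): 29×39 by 39×31 → 29×31, cost 29·39·31 = 35061; cumulative 124495
(W₁ × ((W₂ × W₃) × (W₄ × (W₅ × W₆)))): 45×29 by 29×31 → 45×31, cost 45·29·31 = 40455; cumulative 164950
Total: 164950 scalar multiplications.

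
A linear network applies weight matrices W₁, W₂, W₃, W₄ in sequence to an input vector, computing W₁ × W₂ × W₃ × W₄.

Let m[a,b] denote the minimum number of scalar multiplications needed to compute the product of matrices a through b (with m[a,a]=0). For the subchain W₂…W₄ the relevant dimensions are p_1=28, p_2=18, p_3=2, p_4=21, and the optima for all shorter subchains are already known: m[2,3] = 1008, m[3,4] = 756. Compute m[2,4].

2184

m[2,4] = min over k∈[2,3] of m[2,k]+m[k+1,4]+p_{1}·p_k·p_{4}.
k=2: 0 + 756 + 28·18·21 = 11340; k=3: 1008 + 0 + 28·2·21 = 2184.
Minimum: 2184 at k=3.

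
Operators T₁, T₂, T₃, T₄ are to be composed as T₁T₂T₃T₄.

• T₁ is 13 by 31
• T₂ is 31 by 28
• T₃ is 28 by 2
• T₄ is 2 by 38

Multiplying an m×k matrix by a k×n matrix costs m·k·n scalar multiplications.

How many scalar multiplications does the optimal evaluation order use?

Adjacent pairs: T₁T₂ = 13·31·28 = 11284; T₂T₃ = 31·28·2 = 1736; T₃T₄ = 28·2·38 = 2128.
Length 3: T₁..T₃: k=1: 0+1736+13·31·2=2542; k=2: 11284+0+13·28·2=12012 → min 2542 | T₂..T₄: k=2: 0+2128+31·28·38=35112; k=3: 1736+0+31·2·38=4092 → min 4092.
Length 4: T₁..T₄: k=1: 0+4092+13·31·38=19406; k=2: 11284+2128+13·28·38=27244; k=3: 2542+0+13·2·38=3530 → min 3530.
Optimal order: ((T₁(T₂T₃))T₄) with cost 3530.

3530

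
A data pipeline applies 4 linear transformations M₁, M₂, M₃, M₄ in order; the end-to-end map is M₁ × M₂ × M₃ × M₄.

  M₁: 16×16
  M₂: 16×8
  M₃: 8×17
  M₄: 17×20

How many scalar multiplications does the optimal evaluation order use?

7328

Adjacent pairs: M₁M₂ = 16·16·8 = 2048; M₂M₃ = 16·8·17 = 2176; M₃M₄ = 8·17·20 = 2720.
Length 3: M₁..M₃: k=1: 0+2176+16·16·17=6528; k=2: 2048+0+16·8·17=4224 → min 4224 | M₂..M₄: k=2: 0+2720+16·8·20=5280; k=3: 2176+0+16·17·20=7616 → min 5280.
Length 4: M₁..M₄: k=1: 0+5280+16·16·20=10400; k=2: 2048+2720+16·8·20=7328; k=3: 4224+0+16·17·20=9664 → min 7328.
Optimal order: ((M₁ × M₂) × (M₃ × M₄)) with cost 7328.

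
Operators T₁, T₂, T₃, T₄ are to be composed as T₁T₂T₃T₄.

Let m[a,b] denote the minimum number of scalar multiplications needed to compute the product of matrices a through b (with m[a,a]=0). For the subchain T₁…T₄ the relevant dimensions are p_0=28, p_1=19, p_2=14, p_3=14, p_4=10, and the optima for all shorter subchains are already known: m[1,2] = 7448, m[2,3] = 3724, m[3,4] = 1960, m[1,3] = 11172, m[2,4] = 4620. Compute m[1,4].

m[1,4] = min over k∈[1,3] of m[1,k]+m[k+1,4]+p_{0}·p_k·p_{4}.
k=1: 0 + 4620 + 28·19·10 = 9940; k=2: 7448 + 1960 + 28·14·10 = 13328; k=3: 11172 + 0 + 28·14·10 = 15092.
Minimum: 9940 at k=1.

9940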